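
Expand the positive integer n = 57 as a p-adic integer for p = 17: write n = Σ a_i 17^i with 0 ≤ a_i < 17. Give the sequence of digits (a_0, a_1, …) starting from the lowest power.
(a_0, a_1, …) = (6, 3)

Repeated division by 17 gives the digits low-to-high: 57 = 6 + 3·17^1. Digit sequence: (6, 3).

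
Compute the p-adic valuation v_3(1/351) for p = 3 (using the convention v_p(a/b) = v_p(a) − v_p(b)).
v_3(1/351) = -3

Factor powers of 3 from the numerator and denominator of the reduced fraction: 1 = 3^0 · 1 and 351 = 3^3 · 13. Apply v_p(a/b) = v_p(a) − v_p(b): v_3(1/351) = 0 − 3 = -3.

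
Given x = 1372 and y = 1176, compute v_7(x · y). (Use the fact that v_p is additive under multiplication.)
v_7(1613472) = 5

v_p(x) = 3 (factor: 1372 = 7^3 · 4); v_p(y) = 2 (factor: 1176 = 7^2 · 24). Additivity: v_p(xy) = v_p(x) + v_p(y) = 3 + 2 = 5. (Direct check: xy = 1613472 = 7^5 · (96).)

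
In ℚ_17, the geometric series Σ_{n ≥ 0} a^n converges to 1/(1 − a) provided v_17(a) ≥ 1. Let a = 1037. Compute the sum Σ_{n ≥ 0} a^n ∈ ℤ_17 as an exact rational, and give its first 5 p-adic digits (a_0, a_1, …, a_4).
Σ a^n = 1/(1 − a) = -1/1036;  first 5 digits = (1, 10, 1, 12, 6)

v_17(a) = 1 ≥ 1, so the series converges in ℤ_17 to 1/(1 − a) = 1/(1 − 1037) = -1/1036. Expand this rational in ℤ_17: compute digits iteratively via d_i = x_i mod 17, x_{i+1} = (x_i − d_i)/17. The first 5 digits are (1, 10, 1, 12, 6).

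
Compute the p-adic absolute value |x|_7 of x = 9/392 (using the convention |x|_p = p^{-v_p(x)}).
|9/392|_7 = 49

Step 1 — compute v_7(x) by factoring powers of 7 out of the numerator and denominator: v_7(9/392) = -2. Step 2 — apply |x|_p = p^{-v_p(x)} = 7^{2} = 49.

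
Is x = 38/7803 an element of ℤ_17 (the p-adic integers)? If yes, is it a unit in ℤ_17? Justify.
x ∉ ℤ_17 (v_17(x) = -2 < 0)

ℤ_17 = {x ∈ ℚ_17 : v_17(x) ≥ 0} and ℤ_17^× = {x ∈ ℤ_17 : v_17(x) = 0}. Here v_17(38/7803) = v_17(num) − v_17(den) = -2; compare against these criteria.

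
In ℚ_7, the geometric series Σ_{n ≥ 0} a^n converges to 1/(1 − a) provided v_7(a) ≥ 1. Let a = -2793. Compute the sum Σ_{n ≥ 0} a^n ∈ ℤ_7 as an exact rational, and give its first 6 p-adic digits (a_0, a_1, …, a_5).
Σ a^n = 1/(1 − a) = 1/2794;  first 6 digits = (1, 0, 6, 5, 6, 1)

v_7(a) = 2 ≥ 1, so the series converges in ℤ_7 to 1/(1 − a) = 1/(1 − (-2793)) = 1/2794. Expand this rational in ℤ_7: compute digits iteratively via d_i = x_i mod 7, x_{i+1} = (x_i − d_i)/7. The first 6 digits are (1, 0, 6, 5, 6, 1).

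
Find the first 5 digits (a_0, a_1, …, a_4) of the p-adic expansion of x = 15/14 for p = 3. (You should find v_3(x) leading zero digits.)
(a_0, …, a_4) = (0, 1, 0, 1, 2)

v_3(15/14) = 1, so a_0 = ... = a_0 = 0. Factor out: x = 3^1 · u with u = 5/14 a unit in ℤ_3. Expand u iteratively via a_{v+i} = u_i mod 3, u_{i+1} = (u_i − a_{v+i})/3:
  u_0 = 5/14;  a_1 = 1;  u_1 = (u_0 − 1)/3 = -3/14
  u_1 = -3/14;  a_2 = 0;  u_2 = (u_1 − 0)/3 = -1/14
  u_2 = -1/14;  a_3 = 1;  u_3 = (u_2 − 1)/3 = -5/14
  u_3 = -5/14;  a_4 = 2;  u_4 = (u_3 − 2)/3 = -11/14
Digits: (0, 1, 0, 1, 2).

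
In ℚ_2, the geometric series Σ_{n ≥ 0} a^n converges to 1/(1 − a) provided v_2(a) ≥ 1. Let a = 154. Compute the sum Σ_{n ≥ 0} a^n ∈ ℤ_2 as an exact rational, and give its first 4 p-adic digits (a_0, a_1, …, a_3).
Σ a^n = 1/(1 − a) = -1/153;  first 4 digits = (1, 1, 1, 0)

v_2(a) = 1 ≥ 1, so the series converges in ℤ_2 to 1/(1 − a) = 1/(1 − 154) = -1/153. Expand this rational in ℤ_2: compute digits iteratively via d_i = x_i mod 2, x_{i+1} = (x_i − d_i)/2. The first 4 digits are (1, 1, 1, 0).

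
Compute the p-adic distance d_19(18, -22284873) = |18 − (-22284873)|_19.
d_19(18, -22284873) = 1/2476099

Step 1 — x − y = 18 − (-22284873) = 22284891. Step 2 — v_19(22284891) = 5 (factor: 22284891 = (19^5 · 9); the sign does not affect v_p). Step 3 — |x − y|_19 = 19^{-5} = 1/2476099.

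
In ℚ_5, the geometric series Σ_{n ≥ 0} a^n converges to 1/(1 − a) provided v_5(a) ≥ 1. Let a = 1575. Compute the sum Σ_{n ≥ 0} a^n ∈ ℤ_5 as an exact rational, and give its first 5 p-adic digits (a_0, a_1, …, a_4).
Σ a^n = 1/(1 − a) = -1/1574;  first 5 digits = (1, 0, 3, 2, 1)

v_5(a) = 2 ≥ 1, so the series converges in ℤ_5 to 1/(1 − a) = 1/(1 − 1575) = -1/1574. Expand this rational in ℤ_5: compute digits iteratively via d_i = x_i mod 5, x_{i+1} = (x_i − d_i)/5. The first 5 digits are (1, 0, 3, 2, 1).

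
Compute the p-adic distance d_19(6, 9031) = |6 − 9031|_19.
d_19(6, 9031) = 1/361

Step 1 — x − y = 6 − 9031 = -9025. Step 2 — v_19(-9025) = 2 (factor: -9025 = −(19^2 · 25); the sign does not affect v_p). Step 3 — |x − y|_19 = 19^{-2} = 1/361.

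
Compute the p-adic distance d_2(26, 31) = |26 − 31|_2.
d_2(26, 31) = 1

Step 1 — x − y = 26 − 31 = -5. Step 2 — v_2(-5) = 0 (factor: -5 = −(2^0 · 5); the sign does not affect v_p). Step 3 — |x − y|_2 = 2^{0} = 1.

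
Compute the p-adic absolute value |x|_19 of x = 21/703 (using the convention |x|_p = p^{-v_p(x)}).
|21/703|_19 = 19

Step 1 — compute v_19(x) by factoring powers of 19 out of the numerator and denominator: v_19(21/703) = -1. Step 2 — apply |x|_p = p^{-v_p(x)} = 19^{1} = 19.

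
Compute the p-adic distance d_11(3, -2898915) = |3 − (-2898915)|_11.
d_11(3, -2898915) = 1/161051

Step 1 — x − y = 3 − (-2898915) = 2898918. Step 2 — v_11(2898918) = 5 (factor: 2898918 = (11^5 · 18); the sign does not affect v_p). Step 3 — |x − y|_11 = 11^{-5} = 1/161051.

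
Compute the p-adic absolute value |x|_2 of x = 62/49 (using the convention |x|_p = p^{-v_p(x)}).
|62/49|_2 = 1/2

Step 1 — compute v_2(x) by factoring powers of 2 out of the numerator and denominator: v_2(62/49) = 1. Step 2 — apply |x|_p = p^{-v_p(x)} = 2^{-1} = 1/2.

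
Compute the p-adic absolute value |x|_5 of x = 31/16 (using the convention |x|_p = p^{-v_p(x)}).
|31/16|_5 = 1

Step 1 — compute v_5(x) by factoring powers of 5 out of the numerator and denominator: v_5(31/16) = 0. Step 2 — apply |x|_p = p^{-v_p(x)} = 5^{0} = 1.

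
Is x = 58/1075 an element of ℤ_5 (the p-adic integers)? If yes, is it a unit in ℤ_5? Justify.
x ∉ ℤ_5 (v_5(x) = -2 < 0)

ℤ_5 = {x ∈ ℚ_5 : v_5(x) ≥ 0} and ℤ_5^× = {x ∈ ℤ_5 : v_5(x) = 0}. Here v_5(58/1075) = v_5(num) − v_5(den) = -2; compare against these criteria.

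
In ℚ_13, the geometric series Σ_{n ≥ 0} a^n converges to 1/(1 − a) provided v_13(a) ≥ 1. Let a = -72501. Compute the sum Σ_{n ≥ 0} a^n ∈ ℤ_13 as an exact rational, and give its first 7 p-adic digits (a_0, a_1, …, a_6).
Σ a^n = 1/(1 − a) = 1/72502;  first 7 digits = (1, 0, 0, 6, 10, 12, 9)

v_13(a) = 3 ≥ 1, so the series converges in ℤ_13 to 1/(1 − a) = 1/(1 − (-72501)) = 1/72502. Expand this rational in ℤ_13: compute digits iteratively via d_i = x_i mod 13, x_{i+1} = (x_i − d_i)/13. The first 7 digits are (1, 0, 0, 6, 10, 12, 9).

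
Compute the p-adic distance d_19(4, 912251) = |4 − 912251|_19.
d_19(4, 912251) = 1/130321

Step 1 — x − y = 4 − 912251 = -912247. Step 2 — v_19(-912247) = 4 (factor: -912247 = −(19^4 · 7); the sign does not affect v_p). Step 3 — |x − y|_19 = 19^{-4} = 1/130321.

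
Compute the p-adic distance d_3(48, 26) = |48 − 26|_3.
d_3(48, 26) = 1

Step 1 — x − y = 48 − 26 = 22. Step 2 — v_3(22) = 0 (factor: 22 = (3^0 · 22); the sign does not affect v_p). Step 3 — |x − y|_3 = 3^{0} = 1.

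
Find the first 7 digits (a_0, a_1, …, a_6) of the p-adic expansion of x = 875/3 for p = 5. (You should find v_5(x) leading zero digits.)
(a_0, …, a_6) = (0, 0, 0, 4, 3, 1, 3)

v_5(875/3) = 3, so a_0 = ... = a_2 = 0. Factor out: x = 5^3 · u with u = 7/3 a unit in ℤ_5. Expand u iteratively via a_{v+i} = u_i mod 5, u_{i+1} = (u_i − a_{v+i})/5:
  u_0 = 7/3;  a_3 = 4;  u_1 = (u_0 − 4)/5 = -1/3
  u_1 = -1/3;  a_4 = 3;  u_2 = (u_1 − 3)/5 = -2/3
  u_2 = -2/3;  a_5 = 1;  u_3 = (u_2 − 1)/5 = -1/3
  u_3 = -1/3;  a_6 = 3;  u_4 = (u_3 − 3)/5 = -2/3
Digits: (0, 0, 0, 4, 3, 1, 3).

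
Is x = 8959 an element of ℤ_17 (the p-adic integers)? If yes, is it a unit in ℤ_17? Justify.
x ∈ ℤ_17 but not a unit; v_17(x) = 2 > 0

ℤ_17 = {x ∈ ℚ_17 : v_17(x) ≥ 0} and ℤ_17^× = {x ∈ ℤ_17 : v_17(x) = 0}. Here v_17(8959) = v_17(num) − v_17(den) = 2; compare against these criteria.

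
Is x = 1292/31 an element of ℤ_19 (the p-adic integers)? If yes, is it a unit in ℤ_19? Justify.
x ∈ ℤ_19 but not a unit; v_19(x) = 1 > 0

ℤ_19 = {x ∈ ℚ_19 : v_19(x) ≥ 0} and ℤ_19^× = {x ∈ ℤ_19 : v_19(x) = 0}. Here v_19(1292/31) = v_19(num) − v_19(den) = 1; compare against these criteria.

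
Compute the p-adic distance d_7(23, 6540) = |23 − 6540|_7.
d_7(23, 6540) = 1/343

Step 1 — x − y = 23 − 6540 = -6517. Step 2 — v_7(-6517) = 3 (factor: -6517 = −(7^3 · 19); the sign does not affect v_p). Step 3 — |x − y|_7 = 7^{-3} = 1/343.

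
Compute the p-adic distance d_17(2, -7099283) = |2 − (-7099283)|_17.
d_17(2, -7099283) = 1/1419857

Step 1 — x − y = 2 − (-7099283) = 7099285. Step 2 — v_17(7099285) = 5 (factor: 7099285 = (17^5 · 5); the sign does not affect v_p). Step 3 — |x − y|_17 = 17^{-5} = 1/1419857.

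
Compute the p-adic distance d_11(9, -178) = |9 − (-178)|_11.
d_11(9, -178) = 1/11

Step 1 — x − y = 9 − (-178) = 187. Step 2 — v_11(187) = 1 (factor: 187 = (11^1 · 17); the sign does not affect v_p). Step 3 — |x − y|_11 = 11^{-1} = 1/11.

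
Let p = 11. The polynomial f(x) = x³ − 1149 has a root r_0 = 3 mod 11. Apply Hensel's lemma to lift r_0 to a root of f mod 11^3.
r_2 = 663 (mod 1331)

Hensel: r_{i+1} = r_i − f(r_i)/f′(r_i) mod 11^{i+2}, where f′(x) = 3x². Iterate:
  r_0 = 3 (mod 11)
  r_1 = 58 (mod 121)
  r_2 = 663 (mod 1331)
Final: r = 663 with f(r) ≡ 0 mod 11^3.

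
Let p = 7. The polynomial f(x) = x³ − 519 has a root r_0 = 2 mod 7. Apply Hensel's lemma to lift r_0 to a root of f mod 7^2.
r_1 = 16 (mod 49)

Hensel: r_{i+1} = r_i − f(r_i)/f′(r_i) mod 7^{i+2}, where f′(x) = 3x². Iterate:
  r_0 = 2 (mod 7)
  r_1 = 16 (mod 49)
Final: r = 16 with f(r) ≡ 0 mod 7^2.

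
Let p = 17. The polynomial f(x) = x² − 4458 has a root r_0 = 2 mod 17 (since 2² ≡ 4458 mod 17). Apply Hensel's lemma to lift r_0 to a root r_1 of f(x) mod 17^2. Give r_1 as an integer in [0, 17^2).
r_1 = 104 (mod 289)

Hensel's recurrence: r_{i+1} = r_i − f(r_i)·(f′(r_i))^{-1} mod 17^{i+2}, with f′(x) = 2x. Iterate:
  r_0 = 2 (mod 17)
  r_1 = 104 (mod 289)
Final: r_1 = 104, and one checks f(r_1) ≡ 0 mod 17^2.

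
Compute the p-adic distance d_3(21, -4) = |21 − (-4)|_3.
d_3(21, -4) = 1

Step 1 — x − y = 21 − (-4) = 25. Step 2 — v_3(25) = 0 (factor: 25 = (3^0 · 25); the sign does not affect v_p). Step 3 — |x − y|_3 = 3^{0} = 1.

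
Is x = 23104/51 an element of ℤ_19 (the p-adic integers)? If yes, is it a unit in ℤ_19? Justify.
x ∈ ℤ_19 but not a unit; v_19(x) = 2 > 0

ℤ_19 = {x ∈ ℚ_19 : v_19(x) ≥ 0} and ℤ_19^× = {x ∈ ℤ_19 : v_19(x) = 0}. Here v_19(23104/51) = v_19(num) − v_19(den) = 2; compare against these criteria.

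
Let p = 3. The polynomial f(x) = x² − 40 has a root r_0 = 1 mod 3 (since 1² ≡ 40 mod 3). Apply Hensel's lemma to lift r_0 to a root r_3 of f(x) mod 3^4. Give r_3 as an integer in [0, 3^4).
r_3 = 70 (mod 81)

Hensel's recurrence: r_{i+1} = r_i − f(r_i)·(f′(r_i))^{-1} mod 3^{i+2}, with f′(x) = 2x. Iterate:
  r_0 = 1 (mod 3)
  r_1 = 7 (mod 9)
  r_2 = 16 (mod 27)
  r_3 = 70 (mod 81)
Final: r_3 = 70, and one checks f(r_3) ≡ 0 mod 3^4.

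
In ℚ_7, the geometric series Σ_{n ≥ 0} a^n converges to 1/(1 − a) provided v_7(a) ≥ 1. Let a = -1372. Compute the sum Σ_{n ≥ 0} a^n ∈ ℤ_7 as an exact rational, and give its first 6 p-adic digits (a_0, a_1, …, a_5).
Σ a^n = 1/(1 − a) = 1/1373;  first 6 digits = (1, 0, 0, 3, 6, 6)

v_7(a) = 3 ≥ 1, so the series converges in ℤ_7 to 1/(1 − a) = 1/(1 − (-1372)) = 1/1373. Expand this rational in ℤ_7: compute digits iteratively via d_i = x_i mod 7, x_{i+1} = (x_i − d_i)/7. The first 6 digits are (1, 0, 0, 3, 6, 6).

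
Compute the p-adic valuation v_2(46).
v_2(46) = 1

v_2(n) is the largest exponent k such that 2^k divides n. Factor out: 46 = 2^1 · 23. (Sign doesn't affect v_p.) So v_2(46) = 1.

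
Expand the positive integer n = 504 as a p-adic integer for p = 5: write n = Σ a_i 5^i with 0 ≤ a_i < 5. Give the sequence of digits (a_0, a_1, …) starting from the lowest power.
(a_0, a_1, …) = (4, 0, 0, 4)

Repeated division by 5 gives the digits low-to-high: 504 = 4 + 4·5^3. Digit sequence: (4, 0, 0, 4).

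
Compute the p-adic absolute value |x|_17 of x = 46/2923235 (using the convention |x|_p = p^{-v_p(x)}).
|46/2923235|_17 = 83521

Step 1 — compute v_17(x) by factoring powers of 17 out of the numerator and denominator: v_17(46/2923235) = -4. Step 2 — apply |x|_p = p^{-v_p(x)} = 17^{4} = 83521.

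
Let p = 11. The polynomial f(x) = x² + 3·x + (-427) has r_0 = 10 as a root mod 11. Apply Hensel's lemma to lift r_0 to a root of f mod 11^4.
r_3 = 10713 (mod 14641)

Hensel: r_{i+1} = r_i − f(r_i)·(f′(r_i))^{-1} mod 11^{i+2}, f′(x) = 2x + 3. Iterate:
  r_0 = 10 (mod 11)
  r_1 = 65 (mod 121)
  r_2 = 65 (mod 1331)
  r_3 = 10713 (mod 14641)
Final: r = 10713 satisfies f(r) ≡ 0 mod 11^4.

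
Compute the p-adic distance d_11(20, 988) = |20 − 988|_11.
d_11(20, 988) = 1/121

Step 1 — x − y = 20 − 988 = -968. Step 2 — v_11(-968) = 2 (factor: -968 = −(11^2 · 8); the sign does not affect v_p). Step 3 — |x − y|_11 = 11^{-2} = 1/121.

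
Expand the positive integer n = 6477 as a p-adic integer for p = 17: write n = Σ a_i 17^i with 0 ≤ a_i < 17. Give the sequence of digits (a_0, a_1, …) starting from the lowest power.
(a_0, a_1, …) = (0, 7, 5, 1)

Repeated division by 17 gives the digits low-to-high: 6477 = 7·17^1 + 5·17^2 + 1·17^3. Digit sequence: (0, 7, 5, 1).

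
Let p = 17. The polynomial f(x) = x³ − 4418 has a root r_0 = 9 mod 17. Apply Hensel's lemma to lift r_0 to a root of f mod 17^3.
r_2 = 3579 (mod 4913)

Hensel: r_{i+1} = r_i − f(r_i)/f′(r_i) mod 17^{i+2}, where f′(x) = 3x². Iterate:
  r_0 = 9 (mod 17)
  r_1 = 111 (mod 289)
  r_2 = 3579 (mod 4913)
Final: r = 3579 with f(r) ≡ 0 mod 17^3.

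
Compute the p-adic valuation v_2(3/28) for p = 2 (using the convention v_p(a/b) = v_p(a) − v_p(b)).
v_2(3/28) = -2

Factor powers of 2 from the numerator and denominator of the reduced fraction: 3 = 2^0 · 3 and 28 = 2^2 · 7. Apply v_p(a/b) = v_p(a) − v_p(b): v_2(3/28) = 0 − 2 = -2.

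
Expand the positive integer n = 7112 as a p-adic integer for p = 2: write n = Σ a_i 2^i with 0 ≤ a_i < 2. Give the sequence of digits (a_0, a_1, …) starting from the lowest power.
(a_0, a_1, …) = (0, 0, 0, 1, 0, 0, 1, 1, 1, 1, 0, 1, 1)

Repeated division by 2 gives the digits low-to-high: 7112 = 1·2^3 + 1·2^6 + 1·2^7 + 1·2^8 + 1·2^9 + 1·2^11 + 1·2^12. Digit sequence: (0, 0, 0, 1, 0, 0, 1, 1, 1, 1, 0, 1, 1).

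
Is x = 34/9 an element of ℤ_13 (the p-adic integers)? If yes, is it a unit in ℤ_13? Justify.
x ∈ ℤ_13^× (unit); v_13(x) = 0

ℤ_13 = {x ∈ ℚ_13 : v_13(x) ≥ 0} and ℤ_13^× = {x ∈ ℤ_13 : v_13(x) = 0}. Here v_13(34/9) = v_13(num) − v_13(den) = 0; compare against these criteria.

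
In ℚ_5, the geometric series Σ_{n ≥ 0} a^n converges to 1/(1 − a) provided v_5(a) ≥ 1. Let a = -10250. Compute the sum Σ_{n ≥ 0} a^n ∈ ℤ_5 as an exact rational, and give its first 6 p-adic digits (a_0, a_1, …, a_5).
Σ a^n = 1/(1 − a) = 1/10251;  first 6 digits = (1, 0, 0, 3, 3, 1)

v_5(a) = 3 ≥ 1, so the series converges in ℤ_5 to 1/(1 − a) = 1/(1 − (-10250)) = 1/10251. Expand this rational in ℤ_5: compute digits iteratively via d_i = x_i mod 5, x_{i+1} = (x_i − d_i)/5. The first 6 digits are (1, 0, 0, 3, 3, 1).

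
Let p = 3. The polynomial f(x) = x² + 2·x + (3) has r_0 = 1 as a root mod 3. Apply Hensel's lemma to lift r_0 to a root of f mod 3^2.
r_1 = 4 (mod 9)

Hensel: r_{i+1} = r_i − f(r_i)·(f′(r_i))^{-1} mod 3^{i+2}, f′(x) = 2x + 2. Iterate:
  r_0 = 1 (mod 3)
  r_1 = 4 (mod 9)
Final: r = 4 satisfies f(r) ≡ 0 mod 3^2.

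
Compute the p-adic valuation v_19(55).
v_19(55) = 0

v_19(n) is the largest exponent k such that 19^k divides n. Factor out: 55 = 19^0 · 55. (Sign doesn't affect v_p.) So v_19(55) = 0.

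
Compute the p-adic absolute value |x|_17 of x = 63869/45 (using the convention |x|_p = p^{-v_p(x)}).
|63869/45|_17 = 1/4913

Step 1 — compute v_17(x) by factoring powers of 17 out of the numerator and denominator: v_17(63869/45) = 3. Step 2 — apply |x|_p = p^{-v_p(x)} = 17^{-3} = 1/4913.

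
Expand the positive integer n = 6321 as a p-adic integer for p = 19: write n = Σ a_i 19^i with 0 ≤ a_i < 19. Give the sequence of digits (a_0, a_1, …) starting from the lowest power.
(a_0, a_1, …) = (13, 9, 17)

Repeated division by 19 gives the digits low-to-high: 6321 = 13 + 9·19^1 + 17·19^2. Digit sequence: (13, 9, 17).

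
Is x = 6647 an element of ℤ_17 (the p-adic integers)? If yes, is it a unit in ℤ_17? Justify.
x ∈ ℤ_17 but not a unit; v_17(x) = 2 > 0

ℤ_17 = {x ∈ ℚ_17 : v_17(x) ≥ 0} and ℤ_17^× = {x ∈ ℤ_17 : v_17(x) = 0}. Here v_17(6647) = v_17(num) − v_17(den) = 2; compare against these criteria.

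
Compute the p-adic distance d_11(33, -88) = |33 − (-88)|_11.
d_11(33, -88) = 1/121

Step 1 — x − y = 33 − (-88) = 121. Step 2 — v_11(121) = 2 (factor: 121 = (11^2 · 1); the sign does not affect v_p). Step 3 — |x − y|_11 = 11^{-2} = 1/121.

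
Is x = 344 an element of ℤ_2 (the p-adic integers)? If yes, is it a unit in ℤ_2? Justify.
x ∈ ℤ_2 but not a unit; v_2(x) = 3 > 0

ℤ_2 = {x ∈ ℚ_2 : v_2(x) ≥ 0} and ℤ_2^× = {x ∈ ℤ_2 : v_2(x) = 0}. Here v_2(344) = v_2(num) − v_2(den) = 3; compare against these criteria.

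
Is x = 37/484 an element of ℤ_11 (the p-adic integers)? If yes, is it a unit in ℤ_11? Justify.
x ∉ ℤ_11 (v_11(x) = -2 < 0)

ℤ_11 = {x ∈ ℚ_11 : v_11(x) ≥ 0} and ℤ_11^× = {x ∈ ℤ_11 : v_11(x) = 0}. Here v_11(37/484) = v_11(num) − v_11(den) = -2; compare against these criteria.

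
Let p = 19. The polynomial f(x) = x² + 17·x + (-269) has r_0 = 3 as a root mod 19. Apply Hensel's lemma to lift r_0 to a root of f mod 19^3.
r_2 = 5019 (mod 6859)

Hensel: r_{i+1} = r_i − f(r_i)·(f′(r_i))^{-1} mod 19^{i+2}, f′(x) = 2x + 17. Iterate:
  r_0 = 3 (mod 19)
  r_1 = 326 (mod 361)
  r_2 = 5019 (mod 6859)
Final: r = 5019 satisfies f(r) ≡ 0 mod 19^3.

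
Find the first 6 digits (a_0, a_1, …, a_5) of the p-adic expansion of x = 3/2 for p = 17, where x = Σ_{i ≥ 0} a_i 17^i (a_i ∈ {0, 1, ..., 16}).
(a_0, …, a_5) = (10, 8, 8, 8, 8, 8)

v_17(3/2) = 0 (numerator and denominator both coprime to 17), so x ∈ ℤ_17^×. Compute digits iteratively via a_i = x_i mod 17, x_{i+1} = (x_i − a_i)/17, with x_0 = x:
  x_0 = 3/2;  a_0 = 10;  x_1 = (x_0 − 10)/17 = -1/2
  x_1 = -1/2;  a_1 = 8;  x_2 = (x_1 − 8)/17 = -1/2
  x_2 = -1/2;  a_2 = 8;  x_3 = (x_2 − 8)/17 = -1/2
  x_3 = -1/2;  a_3 = 8;  x_4 = (x_3 − 8)/17 = -1/2
  x_4 = -1/2;  a_4 = 8;  x_5 = (x_4 − 8)/17 = -1/2
  x_5 = -1/2;  a_5 = 8;  x_6 = (x_5 − 8)/17 = -1/2
Digits: (10, 8, 8, 8, 8, 8).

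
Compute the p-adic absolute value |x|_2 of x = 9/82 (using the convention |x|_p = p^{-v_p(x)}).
|9/82|_2 = 2

Step 1 — compute v_2(x) by factoring powers of 2 out of the numerator and denominator: v_2(9/82) = -1. Step 2 — apply |x|_p = p^{-v_p(x)} = 2^{1} = 2.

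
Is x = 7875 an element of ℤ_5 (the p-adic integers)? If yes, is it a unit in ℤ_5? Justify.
x ∈ ℤ_5 but not a unit; v_5(x) = 3 > 0

ℤ_5 = {x ∈ ℚ_5 : v_5(x) ≥ 0} and ℤ_5^× = {x ∈ ℤ_5 : v_5(x) = 0}. Here v_5(7875) = v_5(num) − v_5(den) = 3; compare against these criteria.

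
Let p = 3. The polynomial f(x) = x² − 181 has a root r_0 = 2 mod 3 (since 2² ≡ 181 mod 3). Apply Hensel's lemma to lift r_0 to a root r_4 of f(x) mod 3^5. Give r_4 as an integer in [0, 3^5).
r_4 = 71 (mod 243)

Hensel's recurrence: r_{i+1} = r_i − f(r_i)·(f′(r_i))^{-1} mod 3^{i+2}, with f′(x) = 2x. Iterate:
  r_0 = 2 (mod 3)
  r_1 = 8 (mod 9)
  r_2 = 17 (mod 27)
  r_3 = 71 (mod 81)
  r_4 = 71 (mod 243)
Final: r_4 = 71, and one checks f(r_4) ≡ 0 mod 3^5.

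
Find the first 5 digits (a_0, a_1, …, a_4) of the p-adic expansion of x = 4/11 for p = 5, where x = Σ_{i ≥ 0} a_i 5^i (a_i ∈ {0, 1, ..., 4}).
(a_0, …, a_4) = (4, 2, 4, 0, 3)

v_5(4/11) = 0 (numerator and denominator both coprime to 5), so x ∈ ℤ_5^×. Compute digits iteratively via a_i = x_i mod 5, x_{i+1} = (x_i − a_i)/5, with x_0 = x:
  x_0 = 4/11;  a_0 = 4;  x_1 = (x_0 − 4)/5 = -8/11
  x_1 = -8/11;  a_1 = 2;  x_2 = (x_1 − 2)/5 = -6/11
  x_2 = -6/11;  a_2 = 4;  x_3 = (x_2 − 4)/5 = -10/11
  x_3 = -10/11;  a_3 = 0;  x_4 = (x_3 − 0)/5 = -2/11
  x_4 = -2/11;  a_4 = 3;  x_5 = (x_4 − 3)/5 = -7/11
Digits: (4, 2, 4, 0, 3).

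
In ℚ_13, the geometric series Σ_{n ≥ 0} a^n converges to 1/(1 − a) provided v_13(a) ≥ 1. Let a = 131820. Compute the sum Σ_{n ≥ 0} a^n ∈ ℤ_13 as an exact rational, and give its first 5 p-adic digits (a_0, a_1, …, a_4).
Σ a^n = 1/(1 − a) = -1/131819;  first 5 digits = (1, 0, 0, 8, 4)

v_13(a) = 3 ≥ 1, so the series converges in ℤ_13 to 1/(1 − a) = 1/(1 − 131820) = -1/131819. Expand this rational in ℤ_13: compute digits iteratively via d_i = x_i mod 13, x_{i+1} = (x_i − d_i)/13. The first 5 digits are (1, 0, 0, 8, 4).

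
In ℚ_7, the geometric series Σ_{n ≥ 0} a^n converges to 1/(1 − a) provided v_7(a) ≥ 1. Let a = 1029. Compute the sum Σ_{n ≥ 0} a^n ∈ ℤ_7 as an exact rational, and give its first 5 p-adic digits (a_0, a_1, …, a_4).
Σ a^n = 1/(1 − a) = -1/1028;  first 5 digits = (1, 0, 0, 3, 0)

v_7(a) = 3 ≥ 1, so the series converges in ℤ_7 to 1/(1 − a) = 1/(1 − 1029) = -1/1028. Expand this rational in ℤ_7: compute digits iteratively via d_i = x_i mod 7, x_{i+1} = (x_i − d_i)/7. The first 5 digits are (1, 0, 0, 3, 0).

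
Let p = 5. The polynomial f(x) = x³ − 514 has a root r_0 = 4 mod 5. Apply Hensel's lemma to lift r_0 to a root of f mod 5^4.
r_3 = 404 (mod 625)

Hensel: r_{i+1} = r_i − f(r_i)/f′(r_i) mod 5^{i+2}, where f′(x) = 3x². Iterate:
  r_0 = 4 (mod 5)
  r_1 = 4 (mod 25)
  r_2 = 29 (mod 125)
  r_3 = 404 (mod 625)
Final: r = 404 with f(r) ≡ 0 mod 5^4.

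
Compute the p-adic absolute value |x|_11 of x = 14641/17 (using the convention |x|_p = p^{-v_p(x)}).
|14641/17|_11 = 1/14641

Step 1 — compute v_11(x) by factoring powers of 11 out of the numerator and denominator: v_11(14641/17) = 4. Step 2 — apply |x|_p = p^{-v_p(x)} = 11^{-4} = 1/14641.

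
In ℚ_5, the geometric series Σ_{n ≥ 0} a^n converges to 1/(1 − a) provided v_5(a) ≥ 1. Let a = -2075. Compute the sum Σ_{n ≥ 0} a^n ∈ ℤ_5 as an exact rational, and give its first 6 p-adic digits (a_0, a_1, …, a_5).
Σ a^n = 1/(1 − a) = 1/2076;  first 6 digits = (1, 0, 2, 3, 0, 2)

v_5(a) = 2 ≥ 1, so the series converges in ℤ_5 to 1/(1 − a) = 1/(1 − (-2075)) = 1/2076. Expand this rational in ℤ_5: compute digits iteratively via d_i = x_i mod 5, x_{i+1} = (x_i − d_i)/5. The first 6 digits are (1, 0, 2, 3, 0, 2).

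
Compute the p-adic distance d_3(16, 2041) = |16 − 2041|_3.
d_3(16, 2041) = 1/81

Step 1 — x − y = 16 − 2041 = -2025. Step 2 — v_3(-2025) = 4 (factor: -2025 = −(3^4 · 25); the sign does not affect v_p). Step 3 — |x − y|_3 = 3^{-4} = 1/81.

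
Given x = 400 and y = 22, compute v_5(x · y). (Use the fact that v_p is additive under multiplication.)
v_5(8800) = 2

v_p(x) = 2 (factor: 400 = 5^2 · 16); v_p(y) = 0 (factor: 22 = 5^0 · 22). Additivity: v_p(xy) = v_p(x) + v_p(y) = 2 + 0 = 2. (Direct check: xy = 8800 = 5^2 · (352).)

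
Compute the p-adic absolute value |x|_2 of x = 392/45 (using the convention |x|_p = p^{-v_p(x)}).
|392/45|_2 = 1/8

Step 1 — compute v_2(x) by factoring powers of 2 out of the numerator and denominator: v_2(392/45) = 3. Step 2 — apply |x|_p = p^{-v_p(x)} = 2^{-3} = 1/8.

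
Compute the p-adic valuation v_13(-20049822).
v_13(-20049822) = 5

v_13(n) is the largest exponent k such that 13^k divides n. Factor out: -20049822 = -13^5 · 54. (Sign doesn't affect v_p.) So v_13(-20049822) = 5.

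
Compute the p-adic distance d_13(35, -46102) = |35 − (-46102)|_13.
d_13(35, -46102) = 1/2197

Step 1 — x − y = 35 − (-46102) = 46137. Step 2 — v_13(46137) = 3 (factor: 46137 = (13^3 · 21); the sign does not affect v_p). Step 3 — |x − y|_13 = 13^{-3} = 1/2197.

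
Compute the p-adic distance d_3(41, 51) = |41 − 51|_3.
d_3(41, 51) = 1

Step 1 — x − y = 41 − 51 = -10. Step 2 — v_3(-10) = 0 (factor: -10 = −(3^0 · 10); the sign does not affect v_p). Step 3 — |x − y|_3 = 3^{0} = 1.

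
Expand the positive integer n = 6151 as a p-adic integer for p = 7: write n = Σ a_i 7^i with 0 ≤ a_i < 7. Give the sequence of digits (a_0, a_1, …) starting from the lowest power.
(a_0, a_1, …) = (5, 3, 6, 3, 2)

Repeated division by 7 gives the digits low-to-high: 6151 = 5 + 3·7^1 + 6·7^2 + 3·7^3 + 2·7^4. Digit sequence: (5, 3, 6, 3, 2).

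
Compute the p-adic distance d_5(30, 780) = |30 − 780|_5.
d_5(30, 780) = 1/125

Step 1 — x − y = 30 − 780 = -750. Step 2 — v_5(-750) = 3 (factor: -750 = −(5^3 · 6); the sign does not affect v_p). Step 3 — |x − y|_5 = 5^{-3} = 1/125.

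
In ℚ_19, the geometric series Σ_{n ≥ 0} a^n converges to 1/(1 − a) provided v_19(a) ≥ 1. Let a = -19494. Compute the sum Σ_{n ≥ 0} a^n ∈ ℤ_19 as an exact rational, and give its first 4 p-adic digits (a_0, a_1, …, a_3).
Σ a^n = 1/(1 − a) = 1/19495;  first 4 digits = (1, 0, 3, 16)

v_19(a) = 2 ≥ 1, so the series converges in ℤ_19 to 1/(1 − a) = 1/(1 − (-19494)) = 1/19495. Expand this rational in ℤ_19: compute digits iteratively via d_i = x_i mod 19, x_{i+1} = (x_i − d_i)/19. The first 4 digits are (1, 0, 3, 16).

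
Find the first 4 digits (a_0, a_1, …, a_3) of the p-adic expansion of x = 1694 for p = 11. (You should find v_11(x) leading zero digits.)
(a_0, …, a_3) = (0, 0, 3, 1)

v_11(1694) = 2, so a_0 = ... = a_1 = 0. Factor out: x = 11^2 · u with u = 14 a unit in ℤ_11. Expand u iteratively via a_{v+i} = u_i mod 11, u_{i+1} = (u_i − a_{v+i})/11:
  u_0 = 14;  a_2 = 3;  u_1 = (u_0 − 3)/11 = 1
  u_1 = 1;  a_3 = 1;  u_2 = (u_1 − 1)/11 = 0
Digits: (0, 0, 3, 1).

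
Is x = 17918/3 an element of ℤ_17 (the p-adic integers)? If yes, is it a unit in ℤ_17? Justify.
x ∈ ℤ_17 but not a unit; v_17(x) = 2 > 0

ℤ_17 = {x ∈ ℚ_17 : v_17(x) ≥ 0} and ℤ_17^× = {x ∈ ℤ_17 : v_17(x) = 0}. Here v_17(17918/3) = v_17(num) − v_17(den) = 2; compare against these criteria.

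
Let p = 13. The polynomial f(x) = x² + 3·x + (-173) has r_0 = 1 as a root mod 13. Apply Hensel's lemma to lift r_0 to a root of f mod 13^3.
r_2 = 1353 (mod 2197)

Hensel: r_{i+1} = r_i − f(r_i)·(f′(r_i))^{-1} mod 13^{i+2}, f′(x) = 2x + 3. Iterate:
  r_0 = 1 (mod 13)
  r_1 = 1 (mod 169)
  r_2 = 1353 (mod 2197)
Final: r = 1353 satisfies f(r) ≡ 0 mod 13^3.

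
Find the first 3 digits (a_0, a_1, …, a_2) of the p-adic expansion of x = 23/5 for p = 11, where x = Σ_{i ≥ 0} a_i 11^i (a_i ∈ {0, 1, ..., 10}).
(a_0, …, a_2) = (9, 4, 4)

v_11(23/5) = 0 (numerator and denominator both coprime to 11), so x ∈ ℤ_11^×. Compute digits iteratively via a_i = x_i mod 11, x_{i+1} = (x_i − a_i)/11, with x_0 = x:
  x_0 = 23/5;  a_0 = 9;  x_1 = (x_0 − 9)/11 = -2/5
  x_1 = -2/5;  a_1 = 4;  x_2 = (x_1 − 4)/11 = -2/5
  x_2 = -2/5;  a_2 = 4;  x_3 = (x_2 − 4)/11 = -2/5
Digits: (9, 4, 4).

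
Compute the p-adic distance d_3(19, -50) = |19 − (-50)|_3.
d_3(19, -50) = 1/3

Step 1 — x − y = 19 − (-50) = 69. Step 2 — v_3(69) = 1 (factor: 69 = (3^1 · 23); the sign does not affect v_p). Step 3 — |x − y|_3 = 3^{-1} = 1/3.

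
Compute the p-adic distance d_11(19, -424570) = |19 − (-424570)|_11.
d_11(19, -424570) = 1/14641

Step 1 — x − y = 19 − (-424570) = 424589. Step 2 — v_11(424589) = 4 (factor: 424589 = (11^4 · 29); the sign does not affect v_p). Step 3 — |x − y|_11 = 11^{-4} = 1/14641.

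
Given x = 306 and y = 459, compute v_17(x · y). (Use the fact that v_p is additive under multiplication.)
v_17(140454) = 2

v_p(x) = 1 (factor: 306 = 17^1 · 18); v_p(y) = 1 (factor: 459 = 17^1 · 27). Additivity: v_p(xy) = v_p(x) + v_p(y) = 1 + 1 = 2. (Direct check: xy = 140454 = 17^2 · (486).)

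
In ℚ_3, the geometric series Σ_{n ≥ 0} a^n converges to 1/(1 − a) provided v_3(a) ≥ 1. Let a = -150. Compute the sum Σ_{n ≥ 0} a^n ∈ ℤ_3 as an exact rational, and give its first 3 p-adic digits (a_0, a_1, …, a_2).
Σ a^n = 1/(1 − a) = 1/151;  first 3 digits = (1, 1, 2)

v_3(a) = 1 ≥ 1, so the series converges in ℤ_3 to 1/(1 − a) = 1/(1 − (-150)) = 1/151. Expand this rational in ℤ_3: compute digits iteratively via d_i = x_i mod 3, x_{i+1} = (x_i − d_i)/3. The first 3 digits are (1, 1, 2).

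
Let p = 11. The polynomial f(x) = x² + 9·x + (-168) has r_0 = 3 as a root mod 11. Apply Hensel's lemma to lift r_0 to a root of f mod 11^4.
r_3 = 10321 (mod 14641)

Hensel: r_{i+1} = r_i − f(r_i)·(f′(r_i))^{-1} mod 11^{i+2}, f′(x) = 2x + 9. Iterate:
  r_0 = 3 (mod 11)
  r_1 = 36 (mod 121)
  r_2 = 1004 (mod 1331)
  r_3 = 10321 (mod 14641)
Final: r = 10321 satisfies f(r) ≡ 0 mod 11^4.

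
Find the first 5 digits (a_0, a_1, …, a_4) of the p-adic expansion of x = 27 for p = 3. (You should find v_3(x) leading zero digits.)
(a_0, …, a_4) = (0, 0, 0, 1, 0)

v_3(27) = 3, so a_0 = ... = a_2 = 0. Factor out: x = 3^3 · u with u = 1 a unit in ℤ_3. Expand u iteratively via a_{v+i} = u_i mod 3, u_{i+1} = (u_i − a_{v+i})/3:
  u_0 = 1;  a_3 = 1;  u_1 = (u_0 − 1)/3 = 0
  u_1 = 0;  a_4 = 0;  u_2 = (u_1 − 0)/3 = 0
Digits: (0, 0, 0, 1, 0).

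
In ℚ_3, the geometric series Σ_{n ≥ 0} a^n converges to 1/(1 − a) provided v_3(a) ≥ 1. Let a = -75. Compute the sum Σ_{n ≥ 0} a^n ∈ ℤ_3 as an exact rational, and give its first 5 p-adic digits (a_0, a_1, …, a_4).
Σ a^n = 1/(1 − a) = 1/76;  first 5 digits = (1, 2, 1, 0, 0)

v_3(a) = 1 ≥ 1, so the series converges in ℤ_3 to 1/(1 − a) = 1/(1 − (-75)) = 1/76. Expand this rational in ℤ_3: compute digits iteratively via d_i = x_i mod 3, x_{i+1} = (x_i − d_i)/3. The first 5 digits are (1, 2, 1, 0, 0).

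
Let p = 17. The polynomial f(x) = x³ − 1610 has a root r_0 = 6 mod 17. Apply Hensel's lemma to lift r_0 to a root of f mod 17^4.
r_3 = 66901 (mod 83521)

Hensel: r_{i+1} = r_i − f(r_i)/f′(r_i) mod 17^{i+2}, where f′(x) = 3x². Iterate:
  r_0 = 6 (mod 17)
  r_1 = 142 (mod 289)
  r_2 = 3032 (mod 4913)
  r_3 = 66901 (mod 83521)
Final: r = 66901 with f(r) ≡ 0 mod 17^4.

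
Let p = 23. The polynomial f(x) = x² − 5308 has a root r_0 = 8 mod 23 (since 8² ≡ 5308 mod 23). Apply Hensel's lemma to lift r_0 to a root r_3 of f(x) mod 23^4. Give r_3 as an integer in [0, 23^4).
r_3 = 20570 (mod 279841)

Hensel's recurrence: r_{i+1} = r_i − f(r_i)·(f′(r_i))^{-1} mod 23^{i+2}, with f′(x) = 2x. Iterate:
  r_0 = 8 (mod 23)
  r_1 = 468 (mod 529)
  r_2 = 8403 (mod 12167)
  r_3 = 20570 (mod 279841)
Final: r_3 = 20570, and one checks f(r_3) ≡ 0 mod 23^4.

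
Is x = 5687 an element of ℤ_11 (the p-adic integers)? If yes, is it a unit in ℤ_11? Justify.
x ∈ ℤ_11 but not a unit; v_11(x) = 2 > 0

ℤ_11 = {x ∈ ℚ_11 : v_11(x) ≥ 0} and ℤ_11^× = {x ∈ ℤ_11 : v_11(x) = 0}. Here v_11(5687) = v_11(num) − v_11(den) = 2; compare against these criteria.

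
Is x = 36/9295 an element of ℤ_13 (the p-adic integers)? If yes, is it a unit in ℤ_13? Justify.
x ∉ ℤ_13 (v_13(x) = -2 < 0)

ℤ_13 = {x ∈ ℚ_13 : v_13(x) ≥ 0} and ℤ_13^× = {x ∈ ℤ_13 : v_13(x) = 0}. Here v_13(36/9295) = v_13(num) − v_13(den) = -2; compare against these criteria.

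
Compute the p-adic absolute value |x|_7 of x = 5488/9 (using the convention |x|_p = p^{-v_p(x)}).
|5488/9|_7 = 1/343

Step 1 — compute v_7(x) by factoring powers of 7 out of the numerator and denominator: v_7(5488/9) = 3. Step 2 — apply |x|_p = p^{-v_p(x)} = 7^{-3} = 1/343.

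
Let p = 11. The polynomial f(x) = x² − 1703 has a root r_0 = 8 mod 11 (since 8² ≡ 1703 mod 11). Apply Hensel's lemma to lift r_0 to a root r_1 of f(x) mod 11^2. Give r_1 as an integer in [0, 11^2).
r_1 = 118 (mod 121)

Hensel's recurrence: r_{i+1} = r_i − f(r_i)·(f′(r_i))^{-1} mod 11^{i+2}, with f′(x) = 2x. Iterate:
  r_0 = 8 (mod 11)
  r_1 = 118 (mod 121)
Final: r_1 = 118, and one checks f(r_1) ≡ 0 mod 11^2.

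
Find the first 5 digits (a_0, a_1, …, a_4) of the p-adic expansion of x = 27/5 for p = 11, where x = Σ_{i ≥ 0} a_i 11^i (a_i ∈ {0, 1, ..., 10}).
(a_0, …, a_4) = (1, 7, 6, 6, 6)

v_11(27/5) = 0 (numerator and denominator both coprime to 11), so x ∈ ℤ_11^×. Compute digits iteratively via a_i = x_i mod 11, x_{i+1} = (x_i − a_i)/11, with x_0 = x:
  x_0 = 27/5;  a_0 = 1;  x_1 = (x_0 − 1)/11 = 2/5
  x_1 = 2/5;  a_1 = 7;  x_2 = (x_1 − 7)/11 = -3/5
  x_2 = -3/5;  a_2 = 6;  x_3 = (x_2 − 6)/11 = -3/5
  x_3 = -3/5;  a_3 = 6;  x_4 = (x_3 − 6)/11 = -3/5
  x_4 = -3/5;  a_4 = 6;  x_5 = (x_4 − 6)/11 = -3/5
Digits: (1, 7, 6, 6, 6).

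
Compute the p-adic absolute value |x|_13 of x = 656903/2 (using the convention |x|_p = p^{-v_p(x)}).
|656903/2|_13 = 1/28561

Step 1 — compute v_13(x) by factoring powers of 13 out of the numerator and denominator: v_13(656903/2) = 4. Step 2 — apply |x|_p = p^{-v_p(x)} = 13^{-4} = 1/28561.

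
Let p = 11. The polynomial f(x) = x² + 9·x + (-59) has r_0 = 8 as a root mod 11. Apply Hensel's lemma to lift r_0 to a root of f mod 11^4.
r_3 = 789 (mod 14641)

Hensel: r_{i+1} = r_i − f(r_i)·(f′(r_i))^{-1} mod 11^{i+2}, f′(x) = 2x + 9. Iterate:
  r_0 = 8 (mod 11)
  r_1 = 63 (mod 121)
  r_2 = 789 (mod 1331)
  r_3 = 789 (mod 14641)
Final: r = 789 satisfies f(r) ≡ 0 mod 11^4.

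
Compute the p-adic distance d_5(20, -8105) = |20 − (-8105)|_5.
d_5(20, -8105) = 1/625

Step 1 — x − y = 20 − (-8105) = 8125. Step 2 — v_5(8125) = 4 (factor: 8125 = (5^4 · 13); the sign does not affect v_p). Step 3 — |x − y|_5 = 5^{-4} = 1/625.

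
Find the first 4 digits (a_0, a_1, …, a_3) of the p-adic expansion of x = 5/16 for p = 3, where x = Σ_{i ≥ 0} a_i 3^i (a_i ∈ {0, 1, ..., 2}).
(a_0, …, a_3) = (2, 0, 0, 2)

v_3(5/16) = 0 (numerator and denominator both coprime to 3), so x ∈ ℤ_3^×. Compute digits iteratively via a_i = x_i mod 3, x_{i+1} = (x_i − a_i)/3, with x_0 = x:
  x_0 = 5/16;  a_0 = 2;  x_1 = (x_0 − 2)/3 = -9/16
  x_1 = -9/16;  a_1 = 0;  x_2 = (x_1 − 0)/3 = -3/16
  x_2 = -3/16;  a_2 = 0;  x_3 = (x_2 − 0)/3 = -1/16
  x_3 = -1/16;  a_3 = 2;  x_4 = (x_3 − 2)/3 = -11/16
Digits: (2, 0, 0, 2).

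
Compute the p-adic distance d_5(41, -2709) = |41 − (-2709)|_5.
d_5(41, -2709) = 1/125

Step 1 — x − y = 41 − (-2709) = 2750. Step 2 — v_5(2750) = 3 (factor: 2750 = (5^3 · 22); the sign does not affect v_p). Step 3 — |x − y|_5 = 5^{-3} = 1/125.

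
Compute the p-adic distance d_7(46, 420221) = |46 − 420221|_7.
d_7(46, 420221) = 1/16807

Step 1 — x − y = 46 − 420221 = -420175. Step 2 — v_7(-420175) = 5 (factor: -420175 = −(7^5 · 25); the sign does not affect v_p). Step 3 — |x − y|_7 = 7^{-5} = 1/16807.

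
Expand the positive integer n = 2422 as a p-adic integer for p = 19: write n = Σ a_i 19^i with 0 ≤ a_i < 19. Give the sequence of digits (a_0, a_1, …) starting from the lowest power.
(a_0, a_1, …) = (9, 13, 6)

Repeated division by 19 gives the digits low-to-high: 2422 = 9 + 13·19^1 + 6·19^2. Digit sequence: (9, 13, 6).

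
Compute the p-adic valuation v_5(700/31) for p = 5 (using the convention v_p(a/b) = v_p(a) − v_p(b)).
v_5(700/31) = 2

Factor powers of 5 from the numerator and denominator of the reduced fraction: 700 = 5^2 · 28 and 31 = 5^0 · 31. Apply v_p(a/b) = v_p(a) − v_p(b): v_5(700/31) = 2 − 0 = 2.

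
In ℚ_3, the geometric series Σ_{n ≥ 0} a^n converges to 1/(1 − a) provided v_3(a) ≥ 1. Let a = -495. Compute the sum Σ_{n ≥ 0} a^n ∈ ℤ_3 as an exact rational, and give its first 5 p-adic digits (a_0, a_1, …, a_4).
Σ a^n = 1/(1 − a) = 1/496;  first 5 digits = (1, 0, 2, 2, 0)

v_3(a) = 2 ≥ 1, so the series converges in ℤ_3 to 1/(1 − a) = 1/(1 − (-495)) = 1/496. Expand this rational in ℤ_3: compute digits iteratively via d_i = x_i mod 3, x_{i+1} = (x_i − d_i)/3. The first 5 digits are (1, 0, 2, 2, 0).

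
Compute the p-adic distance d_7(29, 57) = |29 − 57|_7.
d_7(29, 57) = 1/7

Step 1 — x − y = 29 − 57 = -28. Step 2 — v_7(-28) = 1 (factor: -28 = −(7^1 · 4); the sign does not affect v_p). Step 3 — |x − y|_7 = 7^{-1} = 1/7.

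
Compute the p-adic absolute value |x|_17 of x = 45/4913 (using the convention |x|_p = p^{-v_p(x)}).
|45/4913|_17 = 4913

Step 1 — compute v_17(x) by factoring powers of 17 out of the numerator and denominator: v_17(45/4913) = -3. Step 2 — apply |x|_p = p^{-v_p(x)} = 17^{3} = 4913.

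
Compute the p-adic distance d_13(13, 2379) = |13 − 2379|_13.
d_13(13, 2379) = 1/169

Step 1 — x − y = 13 − 2379 = -2366. Step 2 — v_13(-2366) = 2 (factor: -2366 = −(13^2 · 14); the sign does not affect v_p). Step 3 — |x − y|_13 = 13^{-2} = 1/169.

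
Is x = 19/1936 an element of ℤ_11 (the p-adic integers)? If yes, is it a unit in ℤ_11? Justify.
x ∉ ℤ_11 (v_11(x) = -2 < 0)

ℤ_11 = {x ∈ ℚ_11 : v_11(x) ≥ 0} and ℤ_11^× = {x ∈ ℤ_11 : v_11(x) = 0}. Here v_11(19/1936) = v_11(num) − v_11(den) = -2; compare against these criteria.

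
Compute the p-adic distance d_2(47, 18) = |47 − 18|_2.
d_2(47, 18) = 1

Step 1 — x − y = 47 − 18 = 29. Step 2 — v_2(29) = 0 (factor: 29 = (2^0 · 29); the sign does not affect v_p). Step 3 — |x − y|_2 = 2^{0} = 1.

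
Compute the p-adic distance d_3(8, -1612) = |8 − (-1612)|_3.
d_3(8, -1612) = 1/81

Step 1 — x − y = 8 − (-1612) = 1620. Step 2 — v_3(1620) = 4 (factor: 1620 = (3^4 · 20); the sign does not affect v_p). Step 3 — |x − y|_3 = 3^{-4} = 1/81.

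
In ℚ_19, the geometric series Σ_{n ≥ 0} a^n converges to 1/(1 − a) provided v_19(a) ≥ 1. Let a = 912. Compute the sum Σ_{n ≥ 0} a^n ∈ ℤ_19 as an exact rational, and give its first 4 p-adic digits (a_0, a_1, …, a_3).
Σ a^n = 1/(1 − a) = -1/911;  first 4 digits = (1, 10, 7, 0)

v_19(a) = 1 ≥ 1, so the series converges in ℤ_19 to 1/(1 − a) = 1/(1 − 912) = -1/911. Expand this rational in ℤ_19: compute digits iteratively via d_i = x_i mod 19, x_{i+1} = (x_i − d_i)/19. The first 4 digits are (1, 10, 7, 0).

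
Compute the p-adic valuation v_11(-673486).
v_11(-673486) = 4

v_11(n) is the largest exponent k such that 11^k divides n. Factor out: -673486 = -11^4 · 46. (Sign doesn't affect v_p.) So v_11(-673486) = 4.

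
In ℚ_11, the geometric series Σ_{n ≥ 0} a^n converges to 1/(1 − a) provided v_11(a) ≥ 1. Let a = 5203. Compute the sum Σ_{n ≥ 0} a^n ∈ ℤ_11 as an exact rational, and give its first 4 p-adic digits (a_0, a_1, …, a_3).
Σ a^n = 1/(1 − a) = -1/5202;  first 4 digits = (1, 0, 10, 3)

v_11(a) = 2 ≥ 1, so the series converges in ℤ_11 to 1/(1 − a) = 1/(1 − 5203) = -1/5202. Expand this rational in ℤ_11: compute digits iteratively via d_i = x_i mod 11, x_{i+1} = (x_i − d_i)/11. The first 4 digits are (1, 0, 10, 3).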